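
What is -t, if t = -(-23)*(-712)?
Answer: 16376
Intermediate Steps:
t = -16376 (t = -23*712 = -16376)
-t = -1*(-16376) = 16376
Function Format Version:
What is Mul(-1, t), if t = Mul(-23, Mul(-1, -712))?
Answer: 16376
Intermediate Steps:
t = -16376 (t = Mul(-23, 712) = -16376)
Mul(-1, t) = Mul(-1, -16376) = 16376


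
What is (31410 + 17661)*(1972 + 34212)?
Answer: 1775585064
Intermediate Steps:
(31410 + 17661)*(1972 + 34212) = 49071*36184 = 1775585064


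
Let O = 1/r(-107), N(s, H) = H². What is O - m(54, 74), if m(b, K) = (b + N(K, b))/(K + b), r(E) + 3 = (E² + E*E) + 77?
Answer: -8528339/367552 ≈ -23.203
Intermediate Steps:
r(E) = 74 + 2*E² (r(E) = -3 + ((E² + E*E) + 77) = -3 + ((E² + E²) + 77) = -3 + (2*E² + 77) = -3 + (77 + 2*E²) = 74 + 2*E²)
m(b, K) = (b + b²)/(K + b)
O = 1/22972 (O = 1/(74 + 2*(-107)²) = 1/(74 + 2*11449) = 1/(74 + 22898) = 1/22972 ≈ 4.3531e-5)
O - m(54, 74) = 1/22972 - 54*(1 + 54)/(74 + 54) = 1/22972 - 54*55/128 = 1/22972 - 1*1485/64 = 1/22972 - 1485/64 = -8528339/367552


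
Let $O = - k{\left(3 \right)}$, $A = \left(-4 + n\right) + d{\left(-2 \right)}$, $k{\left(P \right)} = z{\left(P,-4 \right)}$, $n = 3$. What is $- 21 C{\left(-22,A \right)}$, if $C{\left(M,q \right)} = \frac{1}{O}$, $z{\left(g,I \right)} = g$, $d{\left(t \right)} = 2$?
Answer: $7$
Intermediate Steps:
$k{\left(P \right)} = P$
$A = 1$ ($A = \left(-4 + 3\right) + 2 = -1 + 2 = 1$)
$O = -3$ ($O = \left(-1\right) 3 = -3$)
$C{\left(M,q \right)} = - \frac{1}{3}$ ($C{\left(M,q \right)} = \frac{1}{-3} = - \frac{1}{3}$)
$- 21 C{\left(-22,A \right)} = \left(-21\right) \left(- \frac{1}{3}\right) = 7$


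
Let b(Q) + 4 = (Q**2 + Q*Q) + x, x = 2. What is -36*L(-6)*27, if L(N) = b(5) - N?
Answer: -52488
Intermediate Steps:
b(Q) = -2 + 2*Q**2 (b(Q) = -4 + ((Q**2 + Q*Q) + 2) = -4 + ((Q**2 + Q**2) + 2) = -4 + (2*Q**2 + 2) = -4 + (2 + 2*Q**2) = -2 + 2*Q**2)
L(N) = 48 - N (L(N) = (-2 + 2*5**2) - N = (-2 + 2*25) - N = (-2 + 50) - N = 48 - N)
-36*L(-6)*27 = -36*(48 - 1*(-6))*27 = -36*(48 + 6)*27 = -36*54*27 = -1944*27 = -52488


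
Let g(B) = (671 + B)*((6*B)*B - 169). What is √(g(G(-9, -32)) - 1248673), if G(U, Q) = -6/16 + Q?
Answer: √680860727/16 ≈ 1630.8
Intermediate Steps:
G(U, Q) = -3/8 + Q (G(U, Q) = -6*1/16 + Q = -3/8 + Q)
g(B) = (-169 + 6*B²)*(671 + B) (g(B) = (671 + B)*(6*B² - 169) = (671 + B)*(-169 + 6*B²) = (-169 + 6*B²)*(671 + B))
√(g(G(-9, -32)) - 1248673) = √((-113399 - 169*(-3/8 - 32) + 6*(-3/8 - 32)³ + 4026*(-3/8 - 32)²) - 1248673) = √((-113399 - 169*(-259/8) + 6*(-259/8)³ + 4026*(-259/8)²) - 1248673) = √((-113399 + 43771/8 + 6*(-17373979/512) + 4026*(67081/64)) - 1248673) = √((-113399 + 43771/8 - 52121937/256 + 135034053/32) - 1248673) = √(1000521015/256 - 1248673) = √(680860727/256) = √680860727/16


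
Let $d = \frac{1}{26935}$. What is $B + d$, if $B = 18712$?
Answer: $\frac{504007721}{26935} \approx 18712.0$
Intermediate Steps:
$d = \frac{1}{26935} \approx 3.7126 \cdot 10^{-5}$
$B + d = 18712 + \frac{1}{26935} = \frac{504007721}{26935}$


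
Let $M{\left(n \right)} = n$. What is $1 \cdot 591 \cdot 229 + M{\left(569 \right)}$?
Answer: $135908$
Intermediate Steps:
$1 \cdot 591 \cdot 229 + M{\left(569 \right)} = 1 \cdot 591 \cdot 229 + 569 = 591 \cdot 229 + 569 = 135339 + 569 = 135908$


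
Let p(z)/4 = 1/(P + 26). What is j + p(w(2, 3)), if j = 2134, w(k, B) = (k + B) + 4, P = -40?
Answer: 14936/7 ≈ 2133.7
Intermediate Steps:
w(k, B) = 4 + B + k (w(k, B) = (B + k) + 4 = 4 + B + k)
p(z) = -2/7 (p(z) = 4/(-40 + 26) = 4/(-14) = 4*(-1/14) = -2/7)
j + p(w(2, 3)) = 2134 - 2/7 = 14936/7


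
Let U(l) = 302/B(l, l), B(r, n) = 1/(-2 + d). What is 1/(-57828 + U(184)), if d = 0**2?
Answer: -1/58432 ≈ -1.7114e-5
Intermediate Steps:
d = 0
B(r, n) = -1/2 (B(r, n) = 1/(-2 + 0) = 1/(-2) = -1/2)
U(l) = -604 (U(l) = 302/(-1/2) = 302*(-2) = -604)
1/(-57828 + U(184)) = 1/(-57828 - 604) = 1/(-58432) = -1/58432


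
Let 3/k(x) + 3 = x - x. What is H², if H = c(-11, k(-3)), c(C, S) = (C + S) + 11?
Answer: 1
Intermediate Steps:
k(x) = -1 (k(x) = 3/(-3 + (x - x)) = 3/(-3 + 0) = 3/(-3) = 3*(-⅓) = -1)
c(C, S) = 11 + C + S
H = -1 (H = 11 - 11 - 1 = -1)
H² = (-1)² = 1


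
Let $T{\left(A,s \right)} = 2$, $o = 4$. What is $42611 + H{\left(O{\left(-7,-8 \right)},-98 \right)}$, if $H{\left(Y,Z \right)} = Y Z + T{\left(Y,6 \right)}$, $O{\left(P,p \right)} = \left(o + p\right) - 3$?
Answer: $43299$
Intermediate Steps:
$O{\left(P,p \right)} = 1 + p$ ($O{\left(P,p \right)} = \left(4 + p\right) - 3 = 1 + p$)
$H{\left(Y,Z \right)} = 2 + Y Z$ ($H{\left(Y,Z \right)} = Y Z + 2 = 2 + Y Z$)
$42611 + H{\left(O{\left(-7,-8 \right)},-98 \right)} = 42611 + \left(2 + \left(1 - 8\right) \left(-98\right)\right) = 42611 + \left(2 - -686\right) = 42611 + \left(2 + 686\right) = 42611 + 688 = 43299$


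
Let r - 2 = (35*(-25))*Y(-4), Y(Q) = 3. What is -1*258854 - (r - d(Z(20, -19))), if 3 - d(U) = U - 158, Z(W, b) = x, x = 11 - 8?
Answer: -256073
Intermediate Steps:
x = 3
Z(W, b) = 3
r = -2623 (r = 2 + (35*(-25))*3 = 2 - 875*3 = 2 - 2625 = -2623)
d(U) = 161 - U (d(U) = 3 - (U - 158) = 3 - (-158 + U) = 3 + (158 - U) = 161 - U)
-1*258854 - (r - d(Z(20, -19))) = -1*258854 - (-2623 - (161 - 1*3)) = -258854 - (-2623 - (161 - 3)) = -258854 - (-2623 - 1*158) = -258854 - (-2623 - 158) = -258854 - 1*(-2781) = -258854 + 2781 = -256073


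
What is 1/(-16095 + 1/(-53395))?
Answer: -53395/859392526 ≈ -6.2131e-5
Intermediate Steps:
1/(-16095 + 1/(-53395)) = 1/(-16095 - 1/53395) = 1/(-859392526/53395) = -53395/859392526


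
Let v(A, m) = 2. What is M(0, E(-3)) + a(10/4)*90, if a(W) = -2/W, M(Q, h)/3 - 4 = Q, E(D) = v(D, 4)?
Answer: -60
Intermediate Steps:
E(D) = 2
M(Q, h) = 12 + 3*Q
M(0, E(-3)) + a(10/4)*90 = (12 + 3*0) - 2/(10/4)*90 = (12 + 0) - 2/(10*(1/4))*90 = 12 - 2/5/2*90 = 12 - 2*2/5*90 = 12 - 4/5*90 = 12 - 72 = -60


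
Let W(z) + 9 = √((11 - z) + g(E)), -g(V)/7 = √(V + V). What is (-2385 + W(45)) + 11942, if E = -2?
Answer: 9548 + √(-34 - 14*I) ≈ 9549.2 - 5.9485*I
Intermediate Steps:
g(V) = -7*√2*√V (g(V) = -7*√(V + V) = -7*√2*√V)
W(z) = -9 + √(11 - z - 14*I) (W(z) = -9 + √((11 - z) - 7*√2*√(-2)) = -9 + √((11 - z) - 7*√2*I*√2) = -9 + √((11 - z) - 14*I) = -9 + √(11 - z - 14*I))
(-2385 + W(45)) + 11942 = (-2385 + (-9 + √(11 - 1*45 - 14*I))) + 11942 = (-2385 + (-9 + √(11 - 45 - 14*I))) + 11942 = (-2385 + (-9 + √(-34 - 14*I))) + 11942 = (-2394 + √(-34 - 14*I)) + 11942 = 9548 + √(-34 - 14*I)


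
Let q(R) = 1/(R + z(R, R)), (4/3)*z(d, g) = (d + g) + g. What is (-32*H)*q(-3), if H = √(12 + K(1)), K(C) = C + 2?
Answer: 128*√15/39 ≈ 12.711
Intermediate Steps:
K(C) = 2 + C
z(d, g) = 3*g/2 + 3*d/4 (z(d, g) = 3*((d + g) + g)/4 = 3*(d + 2*g)/4 = 3*g/2 + 3*d/4)
H = √15 (H = √(12 + (2 + 1)) = √(12 + 3) = √15 ≈ 3.8730)
q(R) = 4/(13*R) (q(R) = 1/(R + (3*R/2 + 3*R/4)) = 1/(R + 9*R/4) = 1/(13*R/4) = 4/(13*R))
(-32*H)*q(-3) = (-32*√15)*((4/13)/(-3)) = (-32*√15)*((4/13)*(-⅓)) = -32*√15*(-4/39) = 128*√15/39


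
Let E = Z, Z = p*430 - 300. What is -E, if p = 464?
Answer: -199220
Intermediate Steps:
Z = 199220 (Z = 464*430 - 300 = 199520 - 300 = 199220)
E = 199220
-E = -1*199220 = -199220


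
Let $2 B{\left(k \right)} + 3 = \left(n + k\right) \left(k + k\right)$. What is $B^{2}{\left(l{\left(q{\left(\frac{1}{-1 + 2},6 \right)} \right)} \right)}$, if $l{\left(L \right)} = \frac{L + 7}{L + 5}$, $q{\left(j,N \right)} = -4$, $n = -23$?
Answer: $\frac{15129}{4} \approx 3782.3$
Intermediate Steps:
$l{\left(L \right)} = \frac{7 + L}{5 + L}$
$B{\left(k \right)} = - \frac{3}{2} + k \left(-23 + k\right)$ ($B{\left(k \right)} = - \frac{3}{2} + \frac{\left(-23 + k\right) \left(k + k\right)}{2} = - \frac{3}{2} + \frac{\left(-23 + k\right) 2 k}{2} = - \frac{3}{2} + \frac{2 k \left(-23 + k\right)}{2} = - \frac{3}{2} + k \left(-23 + k\right)$)
$B^{2}{\left(l{\left(q{\left(\frac{1}{-1 + 2},6 \right)} \right)} \right)} = \left(- \frac{3}{2} + \left(\frac{7 - 4}{5 - 4}\right)^{2} - 23 \frac{7 - 4}{5 - 4}\right)^{2} = \left(- \frac{3}{2} + \left(1^{-1} \cdot 3\right)^{2} - 23 \cdot 1^{-1} \cdot 3\right)^{2} = \left(- \frac{3}{2} + \left(1 \cdot 3\right)^{2} - 23 \cdot 1 \cdot 3\right)^{2} = \left(- \frac{3}{2} + 3^{2} - 69\right)^{2} = \left(- \frac{3}{2} + 9 - 69\right)^{2} = \left(- \frac{123}{2}\right)^{2} = \frac{15129}{4}$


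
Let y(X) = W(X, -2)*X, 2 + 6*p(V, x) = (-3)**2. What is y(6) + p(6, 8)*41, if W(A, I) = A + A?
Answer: 719/6 ≈ 119.83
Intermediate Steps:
p(V, x) = 7/6 (p(V, x) = -1/3 + (1/6)*(-3)**2 = -1/3 + (1/6)*9 = -1/3 + 3/2 = 7/6)
W(A, I) = 2*A
y(X) = 2*X**2 (y(X) = (2*X)*X = 2*X**2)
y(6) + p(6, 8)*41 = 2*6**2 + (7/6)*41 = 2*36 + 287/6 = 72 + 287/6 = 719/6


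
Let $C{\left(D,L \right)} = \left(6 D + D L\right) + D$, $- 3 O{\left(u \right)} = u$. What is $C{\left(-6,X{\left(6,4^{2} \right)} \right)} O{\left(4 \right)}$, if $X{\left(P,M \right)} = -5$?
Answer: $16$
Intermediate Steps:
$O{\left(u \right)} = - \frac{u}{3}$
$C{\left(D,L \right)} = 7 D + D L$
$C{\left(-6,X{\left(6,4^{2} \right)} \right)} O{\left(4 \right)} = - 6 \left(7 - 5\right) \left(\left(- \frac{1}{3}\right) 4\right) = \left(-6\right) 2 \left(- \frac{4}{3}\right) = \left(-12\right) \left(- \frac{4}{3}\right) = 16$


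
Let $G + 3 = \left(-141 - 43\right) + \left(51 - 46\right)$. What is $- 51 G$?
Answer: $9282$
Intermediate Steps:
$G = -182$ ($G = -3 + \left(\left(-141 - 43\right) + \left(51 - 46\right)\right) = -3 + \left(-184 + 5\right) = -3 - 179 = -182$)
$- 51 G = \left(-51\right) \left(-182\right) = 9282$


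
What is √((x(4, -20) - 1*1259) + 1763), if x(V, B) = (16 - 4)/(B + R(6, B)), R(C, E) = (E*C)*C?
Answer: √17248845/185 ≈ 22.450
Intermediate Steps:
R(C, E) = E*C² (R(C, E) = (C*E)*C = E*C²)
x(V, B) = 12/(37*B) (x(V, B) = (16 - 4)/(B + B*6²) = 12/(B + B*36) = 12/(B + 36*B) = 12/((37*B)) = 12*(1/(37*B)) = 12/(37*B))
√((x(4, -20) - 1*1259) + 1763) = √(((12/37)/(-20) - 1*1259) + 1763) = √(((12/37)*(-1/20) - 1259) + 1763) = √((-3/185 - 1259) + 1763) = √(-232918/185 + 1763) = √(93237/185) = √17248845/185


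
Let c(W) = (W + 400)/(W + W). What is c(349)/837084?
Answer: 749/584284632 ≈ 1.2819e-6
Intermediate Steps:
c(W) = (400 + W)/(2*W) (c(W) = (400 + W)/((2*W)) = (400 + W)*(1/(2*W)) = (400 + W)/(2*W))
c(349)/837084 = ((½)*(400 + 349)/349)/837084 = ((½)*(1/349)*749)*(1/837084) = (749/698)*(1/837084) = 749/584284632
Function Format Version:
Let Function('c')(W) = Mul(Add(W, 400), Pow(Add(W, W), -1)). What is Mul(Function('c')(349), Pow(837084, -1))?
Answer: Rational(749, 584284632) ≈ 1.2819e-6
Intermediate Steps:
Function('c')(W) = Mul(Rational(1, 2), Pow(W, -1), Add(400, W)) (Function('c')(W) = Mul(Add(400, W), Pow(Mul(2, W), -1)) = Mul(Add(400, W), Mul(Rational(1, 2), Pow(W, -1))) = Mul(Rational(1, 2), Pow(W, -1), Add(400, W)))
Mul(Function('c')(349), Pow(837084, -1)) = Mul(Mul(Rational(1, 2), Pow(349, -1), Add(400, 349)), Pow(837084, -1)) = Mul(Mul(Rational(1, 2), Rational(1, 349), 749), Rational(1, 837084)) = Mul(Rational(749, 698), Rational(1, 837084)) = Rational(749, 584284632)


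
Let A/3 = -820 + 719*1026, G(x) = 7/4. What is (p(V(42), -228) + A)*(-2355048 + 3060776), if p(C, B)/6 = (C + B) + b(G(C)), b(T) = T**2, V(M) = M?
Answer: 1559323218120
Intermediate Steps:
G(x) = 7/4 (G(x) = 7*(1/4) = 7/4)
p(C, B) = 147/8 + 6*B + 6*C (p(C, B) = 6*((C + B) + (7/4)**2) = 6*((B + C) + 49/16) = 6*(49/16 + B + C) = 147/8 + 6*B + 6*C)
A = 2210622 (A = 3*(-820 + 719*1026) = 3*(-820 + 737694) = 3*736874 = 2210622)
(p(V(42), -228) + A)*(-2355048 + 3060776) = ((147/8 + 6*(-228) + 6*42) + 2210622)*(-2355048 + 3060776) = ((147/8 - 1368 + 252) + 2210622)*705728 = (-8781/8 + 2210622)*705728 = (17676195/8)*705728 = 1559323218120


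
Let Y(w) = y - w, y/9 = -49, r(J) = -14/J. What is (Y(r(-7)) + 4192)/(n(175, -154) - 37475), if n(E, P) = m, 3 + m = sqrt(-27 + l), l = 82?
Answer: -140505022/1404600429 - 3749*sqrt(55)/1404600429 ≈ -0.10005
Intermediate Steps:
y = -441 (y = 9*(-49) = -441)
m = -3 + sqrt(55) (m = -3 + sqrt(-27 + 82) = -3 + sqrt(55) ≈ 4.4162)
n(E, P) = -3 + sqrt(55)
Y(w) = -441 - w
(Y(r(-7)) + 4192)/(n(175, -154) - 37475) = ((-441 - (-14)/(-7)) + 4192)/((-3 + sqrt(55)) - 37475) = ((-441 - (-14)*(-1)/7) + 4192)/(-37478 + sqrt(55)) = ((-441 - 1*2) + 4192)/(-37478 + sqrt(55)) = ((-441 - 2) + 4192)/(-37478 + sqrt(55)) = (-443 + 4192)/(-37478 + sqrt(55)) = 3749/(-37478 + sqrt(55))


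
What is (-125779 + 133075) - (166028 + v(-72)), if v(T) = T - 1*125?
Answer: -158535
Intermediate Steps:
v(T) = -125 + T (v(T) = T - 125 = -125 + T)
(-125779 + 133075) - (166028 + v(-72)) = (-125779 + 133075) - (166028 + (-125 - 72)) = 7296 - (166028 - 197) = 7296 - 1*165831 = 7296 - 165831 = -158535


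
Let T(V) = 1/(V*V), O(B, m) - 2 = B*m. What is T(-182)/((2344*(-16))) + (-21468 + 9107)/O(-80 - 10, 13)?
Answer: 959740870743/90686622208 ≈ 10.583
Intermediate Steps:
O(B, m) = 2 + B*m
T(V) = V**(-2) (T(V) = 1/(V**2) = V**(-2))
T(-182)/((2344*(-16))) + (-21468 + 9107)/O(-80 - 10, 13) = 1/((-182)**2*((2344*(-16)))) + (-21468 + 9107)/(2 + (-80 - 10)*13) = (1/33124)/(-37504) - 12361/(2 - 90*13) = (1/33124)*(-1/37504) - 12361/(2 - 1170) = -1/1242282496 - 12361/(-1168) = -1/1242282496 - 12361*(-1/1168) = -1/1242282496 + 12361/1168 = 959740870743/90686622208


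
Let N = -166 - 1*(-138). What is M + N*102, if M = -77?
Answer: -2933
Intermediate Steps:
N = -28 (N = -166 + 138 = -28)
M + N*102 = -77 - 28*102 = -77 - 2856 = -2933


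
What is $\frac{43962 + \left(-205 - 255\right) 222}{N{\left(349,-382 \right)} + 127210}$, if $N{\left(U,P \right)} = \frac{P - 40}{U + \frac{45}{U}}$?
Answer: $- \frac{3543159834}{7749941191} \approx -0.45719$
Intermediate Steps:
$N{\left(U,P \right)} = \frac{-40 + P}{U + \frac{45}{U}}$
$\frac{43962 + \left(-205 - 255\right) 222}{N{\left(349,-382 \right)} + 127210} = \frac{43962 + \left(-205 - 255\right) 222}{\frac{349 \left(-40 - 382\right)}{45 + 349^{2}} + 127210} = \frac{43962 - 102120}{349 \frac{1}{45 + 121801} \left(-422\right) + 127210} = \frac{43962 - 102120}{349 \cdot \frac{1}{121846} \left(-422\right) + 127210} = - \frac{58158}{349 \cdot \frac{1}{121846} \left(-422\right) + 127210} = - \frac{58158}{- \frac{73639}{60923} + 127210} = - \frac{58158}{\frac{7749941191}{60923}} = \left(-58158\right) \frac{60923}{7749941191} = - \frac{3543159834}{7749941191}$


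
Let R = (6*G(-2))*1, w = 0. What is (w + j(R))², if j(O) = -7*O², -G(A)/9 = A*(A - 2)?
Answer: 1706597351424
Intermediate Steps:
G(A) = -9*A*(-2 + A) (G(A) = -9*A*(A - 2) = -9*A*(-2 + A))
R = -432 (R = (6*(9*(-2)*(2 - 1*(-2))))*1 = (6*(9*(-2)*(2 + 2)))*1 = (6*(9*(-2)*4))*1 = (6*(-72))*1 = -432*1 = -432)
(w + j(R))² = (0 - 7*(-432)²)² = (0 - 7*186624)² = (0 - 1306368)² = (-1306368)² = 1706597351424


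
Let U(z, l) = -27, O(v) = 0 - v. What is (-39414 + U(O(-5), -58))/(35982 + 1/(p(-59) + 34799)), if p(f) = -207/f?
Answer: -80986098468/73883567795 ≈ -1.0961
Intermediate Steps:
O(v) = -v
(-39414 + U(O(-5), -58))/(35982 + 1/(p(-59) + 34799)) = (-39414 - 27)/(35982 + 1/(-207/(-59) + 34799)) = -39441/(35982 + 1/(-207*(-1/59) + 34799)) = -39441/(35982 + 1/(207/59 + 34799)) = -39441/(35982 + 1/(2053348/59)) = -39441/(35982 + 59/2053348) = -39441/73883567795/2053348 = -39441*2053348/73883567795 = -80986098468/73883567795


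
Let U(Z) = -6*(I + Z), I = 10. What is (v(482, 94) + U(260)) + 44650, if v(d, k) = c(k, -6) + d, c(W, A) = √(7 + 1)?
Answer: 43512 + 2*√2 ≈ 43515.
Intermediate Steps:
c(W, A) = 2*√2 (c(W, A) = √8 = 2*√2)
v(d, k) = d + 2*√2 (v(d, k) = 2*√2 + d = d + 2*√2)
U(Z) = -60 - 6*Z (U(Z) = -6*(10 + Z) = -60 - 6*Z)
(v(482, 94) + U(260)) + 44650 = ((482 + 2*√2) + (-60 - 6*260)) + 44650 = ((482 + 2*√2) + (-60 - 1560)) + 44650 = ((482 + 2*√2) - 1620) + 44650 = (-1138 + 2*√2) + 44650 = 43512 + 2*√2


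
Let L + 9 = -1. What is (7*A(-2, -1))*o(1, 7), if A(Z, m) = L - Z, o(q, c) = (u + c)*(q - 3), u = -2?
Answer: 560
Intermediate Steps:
o(q, c) = (-3 + q)*(-2 + c) (o(q, c) = (-2 + c)*(q - 3) = (-2 + c)*(-3 + q) = (-3 + q)*(-2 + c))
L = -10 (L = -9 - 1 = -10)
A(Z, m) = -10 - Z
(7*A(-2, -1))*o(1, 7) = (7*(-10 - 1*(-2)))*(6 - 3*7 - 2*1 + 7*1) = (7*(-10 + 2))*(6 - 21 - 2 + 7) = (7*(-8))*(-10) = -56*(-10) = 560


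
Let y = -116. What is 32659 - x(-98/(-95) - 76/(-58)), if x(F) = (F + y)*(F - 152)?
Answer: 118777447051/7590025 ≈ 15649.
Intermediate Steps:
x(F) = (-152 + F)*(-116 + F) (x(F) = (F - 116)*(F - 152) = (-116 + F)*(-152 + F) = (-152 + F)*(-116 + F))
32659 - x(-98/(-95) - 76/(-58)) = 32659 - (17632 + (-98/(-95) - 76/(-58))**2 - 268*(-98/(-95) - 76/(-58))) = 32659 - (17632 + (-98*(-1/95) - 76*(-1/58))**2 - 268*(-98*(-1/95) - 76*(-1/58))) = 32659 - (17632 + (98/95 + 38/29)**2 - 268*(98/95 + 38/29)) = 32659 - (17632 + (6452/2755)**2 - 268*6452/2755) = 32659 - (17632 + 41628304/7590025 - 1729136/2755) = 32659 - 1*129105179424/7590025 = 32659 - 129105179424/7590025 = 118777447051/7590025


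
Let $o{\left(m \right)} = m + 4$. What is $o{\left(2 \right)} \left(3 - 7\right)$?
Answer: $-24$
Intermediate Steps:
$o{\left(m \right)} = 4 + m$
$o{\left(2 \right)} \left(3 - 7\right) = \left(4 + 2\right) \left(3 - 7\right) = 6 \left(-4\right) = -24$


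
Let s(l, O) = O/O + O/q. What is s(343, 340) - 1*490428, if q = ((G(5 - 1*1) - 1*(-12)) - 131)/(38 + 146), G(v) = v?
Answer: -490971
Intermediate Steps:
q = -5/8 (q = (((5 - 1*1) - 1*(-12)) - 131)/(38 + 146) = (((5 - 1) + 12) - 131)/184 = ((4 + 12) - 131)*(1/184) = (16 - 131)*(1/184) = -115*1/184 = -5/8 ≈ -0.62500)
s(l, O) = 1 - 8*O/5 (s(l, O) = O/O + O/(-5/8) = 1 + O*(-8/5) = 1 - 8*O/5)
s(343, 340) - 1*490428 = (1 - 8/5*340) - 1*490428 = (1 - 544) - 490428 = -543 - 490428 = -490971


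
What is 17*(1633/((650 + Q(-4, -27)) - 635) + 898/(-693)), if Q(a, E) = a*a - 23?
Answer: 19116245/5544 ≈ 3448.1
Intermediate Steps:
Q(a, E) = -23 + a² (Q(a, E) = a² - 23 = -23 + a²)
17*(1633/((650 + Q(-4, -27)) - 635) + 898/(-693)) = 17*(1633/((650 + (-23 + (-4)²)) - 635) + 898/(-693)) = 17*(1633/((650 + (-23 + 16)) - 635) + 898*(-1/693)) = 17*(1633/((650 - 7) - 635) - 898/693) = 17*(1633/(643 - 635) - 898/693) = 17*(1633/8 - 898/693) = 17*(1124485/5544) = 19116245/5544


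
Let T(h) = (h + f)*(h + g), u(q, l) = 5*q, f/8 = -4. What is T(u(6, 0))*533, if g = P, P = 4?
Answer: -36244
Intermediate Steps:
f = -32 (f = 8*(-4) = -32)
g = 4
T(h) = (-32 + h)*(4 + h) (T(h) = (h - 32)*(h + 4) = (-32 + h)*(4 + h))
T(u(6, 0))*533 = (-128 + (5*6)**2 - 140*6)*533 = (-128 + 30**2 - 28*30)*533 = (-128 + 900 - 840)*533 = -68*533 = -36244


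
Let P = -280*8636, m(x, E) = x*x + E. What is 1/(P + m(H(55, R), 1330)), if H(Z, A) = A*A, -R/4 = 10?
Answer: 1/143250 ≈ 6.9808e-6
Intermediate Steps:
R = -40 (R = -4*10 = -40)
H(Z, A) = A²
m(x, E) = E + x² (m(x, E) = x² + E = E + x²)
P = -2418080
1/(P + m(H(55, R), 1330)) = 1/(-2418080 + (1330 + ((-40)²)²)) = 1/(-2418080 + (1330 + 1600²)) = 1/(-2418080 + (1330 + 2560000)) = 1/(-2418080 + 2561330) = 1/143250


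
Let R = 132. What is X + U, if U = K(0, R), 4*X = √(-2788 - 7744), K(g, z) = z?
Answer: 132 + I*√2633/2 ≈ 132.0 + 25.656*I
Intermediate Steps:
X = I*√2633/2 (X = √(-2788 - 7744)/4 = √(-10532)/4 = (2*I*√2633)/4 = I*√2633/2 ≈ 25.656*I)
U = 132
X + U = I*√2633/2 + 132 = 132 + I*√2633/2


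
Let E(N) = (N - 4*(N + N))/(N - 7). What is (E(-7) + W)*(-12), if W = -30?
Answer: 402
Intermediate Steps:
E(N) = -7*N/(-7 + N) (E(N) = (N - 8*N)/(-7 + N) = (-7*N)/(-7 + N) = -7*N/(-7 + N))
(E(-7) + W)*(-12) = (-7*(-7)/(-7 - 7) - 30)*(-12) = (-7*(-7)/(-14) - 30)*(-12) = (-7*(-7)*(-1/14) - 30)*(-12) = (-7/2 - 30)*(-12) = -67/2*(-12) = 402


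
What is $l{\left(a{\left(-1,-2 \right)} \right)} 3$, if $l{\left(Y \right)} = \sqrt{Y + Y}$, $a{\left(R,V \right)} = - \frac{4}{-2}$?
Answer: $6$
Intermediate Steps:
$a{\left(R,V \right)} = 2$ ($a{\left(R,V \right)} = \left(-4\right) \left(- \frac{1}{2}\right) = 2$)
$l{\left(Y \right)} = \sqrt{2} \sqrt{Y}$ ($l{\left(Y \right)} = \sqrt{2 Y} = \sqrt{2} \sqrt{Y}$)
$l{\left(a{\left(-1,-2 \right)} \right)} 3 = \sqrt{2} \sqrt{2} \cdot 3 = 2 \cdot 3 = 6$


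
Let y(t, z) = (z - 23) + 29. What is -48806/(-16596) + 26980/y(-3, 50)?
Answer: 14077913/29043 ≈ 484.73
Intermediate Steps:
y(t, z) = 6 + z (y(t, z) = (-23 + z) + 29 = 6 + z)
-48806/(-16596) + 26980/y(-3, 50) = -48806/(-16596) + 26980/(6 + 50) = -48806*(-1/16596) + 26980/56 = 24403/8298 + 26980*(1/56) = 24403/8298 + 6745/14 = 14077913/29043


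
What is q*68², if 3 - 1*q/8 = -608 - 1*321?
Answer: 34476544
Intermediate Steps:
q = 7456 (q = 24 - 8*(-608 - 1*321) = 24 - 8*(-608 - 321) = 24 - 8*(-929) = 24 + 7432 = 7456)
q*68² = 7456*68² = 7456*4624 = 34476544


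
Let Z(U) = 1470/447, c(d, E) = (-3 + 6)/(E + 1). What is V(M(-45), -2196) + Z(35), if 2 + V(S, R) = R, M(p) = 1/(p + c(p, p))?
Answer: -327012/149 ≈ -2194.7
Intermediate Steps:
c(d, E) = 3/(1 + E)
Z(U) = 490/149 (Z(U) = 1470*(1/447) = 490/149)
M(p) = 1/(p + 3/(1 + p))
V(S, R) = -2 + R
V(M(-45), -2196) + Z(35) = (-2 - 2196) + 490/149 = -2198 + 490/149 = -327012/149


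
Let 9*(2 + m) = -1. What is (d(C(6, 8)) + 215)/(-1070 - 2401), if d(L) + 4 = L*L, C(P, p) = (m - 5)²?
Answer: -18161587/22773231 ≈ -0.79750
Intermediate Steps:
m = -19/9 (m = -2 + (⅑)*(-1) = -2 - ⅑ = -19/9 ≈ -2.1111)
C(P, p) = 4096/81 (C(P, p) = (-19/9 - 5)² = (-64/9)² = 4096/81)
d(L) = -4 + L² (d(L) = -4 + L*L = -4 + L²)
(d(C(6, 8)) + 215)/(-1070 - 2401) = ((-4 + (4096/81)²) + 215)/(-1070 - 2401) = ((-4 + 16777216/6561) + 215)/(-3471) = (16750972/6561 + 215)*(-1/3471) = (18161587/6561)*(-1/3471) = -18161587/22773231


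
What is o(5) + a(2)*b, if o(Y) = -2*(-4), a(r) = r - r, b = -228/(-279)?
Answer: 8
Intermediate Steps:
b = 76/93 (b = -228*(-1/279) = 76/93 ≈ 0.81720)
a(r) = 0
o(Y) = 8
o(5) + a(2)*b = 8 + 0*(76/93) = 8 + 0 = 8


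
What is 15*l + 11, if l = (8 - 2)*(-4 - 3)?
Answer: -619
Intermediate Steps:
l = -42 (l = 6*(-7) = -42)
15*l + 11 = 15*(-42) + 11 = -630 + 11 = -619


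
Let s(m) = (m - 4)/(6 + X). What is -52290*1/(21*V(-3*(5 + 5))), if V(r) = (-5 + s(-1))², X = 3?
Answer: -20169/250 ≈ -80.676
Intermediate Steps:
s(m) = -4/9 + m/9 (s(m) = (m - 4)/(6 + 3) = (-4 + m)/9 = (-4 + m)*(⅑) = -4/9 + m/9)
V(r) = 2500/81 (V(r) = (-5 + (-4/9 + (⅑)*(-1)))² = (-5 + (-4/9 - ⅑))² = (-5 - 5/9)² = (-50/9)² = 2500/81)
-52290*1/(21*V(-3*(5 + 5))) = -52290/((2500/81)*21) = -52290/17500/27 = -52290*27/17500 = -20169/250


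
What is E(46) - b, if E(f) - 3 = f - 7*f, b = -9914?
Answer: 9641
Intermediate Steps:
E(f) = 3 - 6*f (E(f) = 3 + (f - 7*f) = 3 - 6*f)
E(46) - b = (3 - 6*46) - 1*(-9914) = (3 - 276) + 9914 = -273 + 9914 = 9641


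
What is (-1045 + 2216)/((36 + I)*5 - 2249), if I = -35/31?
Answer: -36301/64314 ≈ -0.56443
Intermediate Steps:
I = -35/31 (I = -35*1/31 = -35/31 ≈ -1.1290)
(-1045 + 2216)/((36 + I)*5 - 2249) = (-1045 + 2216)/((36 - 35/31)*5 - 2249) = 1171/((1081/31)*5 - 2249) = 1171/(5405/31 - 2249) = 1171/(-64314/31) = 1171*(-31/64314) = -36301/64314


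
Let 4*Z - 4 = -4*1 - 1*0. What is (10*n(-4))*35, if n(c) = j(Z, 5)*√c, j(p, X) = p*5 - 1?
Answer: -700*I ≈ -700.0*I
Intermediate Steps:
Z = 0 (Z = 1 + (-4*1 - 1*0)/4 = 1 + (-4 + 0)/4 = 1 + (¼)*(-4) = 1 - 1 = 0)
j(p, X) = -1 + 5*p (j(p, X) = 5*p - 1 = -1 + 5*p)
n(c) = -√c (n(c) = (-1 + 5*0)*√c = (-1 + 0)*√c = -√c)
(10*n(-4))*35 = (10*(-√(-4)))*35 = (10*(-2*I))*35 = -20*I*35 = -700*I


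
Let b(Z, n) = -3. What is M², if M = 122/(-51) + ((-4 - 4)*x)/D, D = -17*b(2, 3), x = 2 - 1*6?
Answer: 900/289 ≈ 3.1142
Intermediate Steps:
x = -4 (x = 2 - 6 = -4)
D = 51 (D = -17*(-3) = 51)
M = -30/17 (M = 122/(-51) + ((-4 - 4)*(-4))/51 = 122*(-1/51) - 8*(-4)*(1/51) = -122/51 + 32*(1/51) = -122/51 + 32/51 = -30/17 ≈ -1.7647)
M² = (-30/17)² = 900/289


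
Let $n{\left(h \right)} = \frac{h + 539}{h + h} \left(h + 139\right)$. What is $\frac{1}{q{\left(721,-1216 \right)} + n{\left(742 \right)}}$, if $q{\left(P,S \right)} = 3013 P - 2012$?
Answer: $\frac{212}{460277755} \approx 4.6059 \cdot 10^{-7}$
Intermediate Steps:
$q{\left(P,S \right)} = -2012 + 3013 P$
$n{\left(h \right)} = \frac{\left(139 + h\right) \left(539 + h\right)}{2 h}$ ($n{\left(h \right)} = \frac{539 + h}{2 h} \left(139 + h\right) = \frac{\left(139 + h\right) \left(539 + h\right)}{2 h}$)
$\frac{1}{q{\left(721,-1216 \right)} + n{\left(742 \right)}} = \frac{1}{\left(-2012 + 3013 \cdot 721\right) + \frac{74921 + 742 \left(678 + 742\right)}{2 \cdot 742}} = \frac{1}{\left(-2012 + 2172373\right) + \frac{1}{2} \cdot \frac{1}{742} \left(74921 + 742 \cdot 1420\right)} = \frac{1}{2170361 + \frac{1}{2} \cdot \frac{1}{742} \left(74921 + 1053640\right)} = \frac{1}{2170361 + \frac{1}{2} \cdot \frac{1}{742} \cdot 1128561} = \frac{1}{2170361 + \frac{161223}{212}} = \frac{1}{\frac{460277755}{212}} = \frac{212}{460277755}$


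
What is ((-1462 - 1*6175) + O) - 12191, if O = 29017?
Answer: 9189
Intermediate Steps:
((-1462 - 1*6175) + O) - 12191 = ((-1462 - 1*6175) + 29017) - 12191 = ((-1462 - 6175) + 29017) - 12191 = (-7637 + 29017) - 12191 = 21380 - 12191 = 9189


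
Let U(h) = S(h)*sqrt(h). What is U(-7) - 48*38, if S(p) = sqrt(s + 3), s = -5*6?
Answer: -1824 - 3*sqrt(21) ≈ -1837.7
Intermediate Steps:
s = -30
S(p) = 3*I*sqrt(3) (S(p) = sqrt(-30 + 3) = sqrt(-27) = 3*I*sqrt(3))
U(h) = 3*I*sqrt(3)*sqrt(h) (U(h) = (3*I*sqrt(3))*sqrt(h) = 3*I*sqrt(3)*sqrt(h))
U(-7) - 48*38 = 3*I*sqrt(3)*sqrt(-7) - 48*38 = 3*I*sqrt(3)*(I*sqrt(7)) - 1824 = -3*sqrt(21) - 1824 = -1824 - 3*sqrt(21)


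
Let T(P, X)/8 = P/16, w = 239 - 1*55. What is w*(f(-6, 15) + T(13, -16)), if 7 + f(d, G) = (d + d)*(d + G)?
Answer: -19964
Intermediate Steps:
w = 184 (w = 239 - 55 = 184)
T(P, X) = P/2 (T(P, X) = 8*(P/16) = P/2)
f(d, G) = -7 + 2*d*(G + d) (f(d, G) = -7 + (d + d)*(d + G) = -7 + (2*d)*(G + d) = -7 + 2*d*(G + d))
w*(f(-6, 15) + T(13, -16)) = 184*((-7 + 2*(-6)**2 + 2*15*(-6)) + (1/2)*13) = 184*((-7 + 2*36 - 180) + 13/2) = 184*((-7 + 72 - 180) + 13/2) = 184*(-115 + 13/2) = 184*(-217/2) = -19964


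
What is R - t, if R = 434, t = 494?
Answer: -60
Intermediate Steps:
R - t = 434 - 1*494 = 434 - 494 = -60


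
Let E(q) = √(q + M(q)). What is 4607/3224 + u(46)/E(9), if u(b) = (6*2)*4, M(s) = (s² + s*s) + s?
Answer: 4607/3224 + 8*√5/5 ≈ 5.0067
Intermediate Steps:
M(s) = s + 2*s² (M(s) = (s² + s²) + s = 2*s² + s = s + 2*s²)
u(b) = 48 (u(b) = 12*4 = 48)
E(q) = √(q + q*(1 + 2*q))
4607/3224 + u(46)/E(9) = 4607/3224 + 48/((√2*√(9*(1 + 9)))) = 4607*(1/3224) + 48/((√2*√(9*10))) = 4607/3224 + 48/((√2*√90)) = 4607/3224 + 48/((√2*(3*√10))) = 4607/3224 + 48/((6*√5)) = 4607/3224 + 48*(√5/30) = 4607/3224 + 8*√5/5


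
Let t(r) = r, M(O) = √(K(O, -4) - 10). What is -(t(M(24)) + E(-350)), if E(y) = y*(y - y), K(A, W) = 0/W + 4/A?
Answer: -I*√354/6 ≈ -3.1358*I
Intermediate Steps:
K(A, W) = 4/A (K(A, W) = 0 + 4/A = 4/A)
M(O) = √(-10 + 4/O) (M(O) = √(4/O - 10) = √(-10 + 4/O))
E(y) = 0 (E(y) = y*0 = 0)
-(t(M(24)) + E(-350)) = -(√(-10 + 4/24) + 0) = -(√(-10 + 4*(1/24)) + 0) = -(√(-10 + ⅙) + 0) = -(√(-59/6) + 0) = -(I*√354/6 + 0) = -I*√354/6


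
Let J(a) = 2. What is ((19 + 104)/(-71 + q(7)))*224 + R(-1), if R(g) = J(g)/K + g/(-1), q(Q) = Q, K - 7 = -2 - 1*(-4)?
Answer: -7727/18 ≈ -429.28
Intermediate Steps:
K = 9 (K = 7 + (-2 - 1*(-4)) = 7 + (-2 + 4) = 7 + 2 = 9)
R(g) = 2/9 - g (R(g) = 2/9 + g/(-1) = 2*(⅑) + g*(-1) = 2/9 - g)
((19 + 104)/(-71 + q(7)))*224 + R(-1) = ((19 + 104)/(-71 + 7))*224 + (2/9 - 1*(-1)) = (123/(-64))*224 + (2/9 + 1) = (123*(-1/64))*224 + 11/9 = -123/64*224 + 11/9 = -861/2 + 11/9 = -7727/18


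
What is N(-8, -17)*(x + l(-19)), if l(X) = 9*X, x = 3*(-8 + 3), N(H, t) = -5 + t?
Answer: 4092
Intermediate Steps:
x = -15 (x = 3*(-5) = -15)
N(-8, -17)*(x + l(-19)) = (-5 - 17)*(-15 + 9*(-19)) = -22*(-15 - 171) = -22*(-186) = 4092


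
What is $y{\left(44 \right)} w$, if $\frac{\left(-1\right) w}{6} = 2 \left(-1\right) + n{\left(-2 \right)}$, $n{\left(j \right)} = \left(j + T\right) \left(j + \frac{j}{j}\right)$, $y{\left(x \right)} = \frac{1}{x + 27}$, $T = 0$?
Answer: $0$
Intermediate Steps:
$y{\left(x \right)} = \frac{1}{27 + x}$
$n{\left(j \right)} = j \left(1 + j\right)$ ($n{\left(j \right)} = \left(j + 0\right) \left(j + \frac{j}{j}\right) = j \left(j + 1\right) = j \left(1 + j\right)$)
$w = 0$ ($w = - 6 \left(2 \left(-1\right) - 2 \left(1 - 2\right)\right) = - 6 \left(-2 - -2\right) = - 6 \left(-2 + 2\right) = \left(-6\right) 0 = 0$)
$y{\left(44 \right)} w = \frac{1}{27 + 44} \cdot 0 = \frac{1}{71} \cdot 0 = 0$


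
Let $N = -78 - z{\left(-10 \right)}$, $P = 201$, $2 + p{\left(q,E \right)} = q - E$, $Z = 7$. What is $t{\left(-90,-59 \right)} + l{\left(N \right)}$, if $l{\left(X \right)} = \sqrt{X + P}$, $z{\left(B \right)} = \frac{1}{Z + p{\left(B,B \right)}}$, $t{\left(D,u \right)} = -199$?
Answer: $-199 + \frac{\sqrt{3070}}{5} \approx -187.92$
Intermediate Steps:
$p{\left(q,E \right)} = -2 + q - E$ ($p{\left(q,E \right)} = -2 - \left(E - q\right) = -2 + q - E$)
$z{\left(B \right)} = \frac{1}{5}$ ($z{\left(B \right)} = \frac{1}{7 - 2} = \frac{1}{5}$)
$N = - \frac{391}{5}$ ($N = -78 - \frac{1}{5} = - \frac{391}{5} \approx -78.2$)
$l{\left(X \right)} = \sqrt{201 + X}$ ($l{\left(X \right)} = \sqrt{X + 201} = \sqrt{201 + X}$)
$t{\left(-90,-59 \right)} + l{\left(N \right)} = -199 + \sqrt{201 - \frac{391}{5}} = -199 + \sqrt{\frac{614}{5}} = -199 + \frac{\sqrt{3070}}{5}$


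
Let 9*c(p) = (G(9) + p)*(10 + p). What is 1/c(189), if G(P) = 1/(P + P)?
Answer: 162/677197 ≈ 0.00023922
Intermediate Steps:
G(P) = 1/(2*P)
c(p) = (10 + p)*(1/18 + p)/9 (c(p) = (((½)/9 + p)*(10 + p))/9 = (((½)*(⅑) + p)*(10 + p))/9 = ((1/18 + p)*(10 + p))/9 = ((10 + p)*(1/18 + p))/9 = (10 + p)*(1/18 + p)/9)
1/c(189) = 1/(5/81 + (⅑)*189² + (181/162)*189) = 1/(5/81 + (⅑)*35721 + 1267/6) = 1/(5/81 + 3969 + 1267/6) = 1/(677197/162) = 162/677197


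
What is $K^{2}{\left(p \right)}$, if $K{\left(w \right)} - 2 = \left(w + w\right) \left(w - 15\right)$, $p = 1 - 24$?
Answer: $3062500$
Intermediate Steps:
$p = -23$ ($p = 1 - 24 = -23$)
$K{\left(w \right)} = 2 + 2 w \left(-15 + w\right)$ ($K{\left(w \right)} = 2 + \left(w + w\right) \left(w - 15\right) = 2 + 2 w \left(-15 + w\right)$)
$K^{2}{\left(p \right)} = \left(2 - -690 + 2 \left(-23\right)^{2}\right)^{2} = \left(2 + 690 + 2 \cdot 529\right)^{2} = \left(2 + 690 + 1058\right)^{2} = 1750^{2} = 3062500$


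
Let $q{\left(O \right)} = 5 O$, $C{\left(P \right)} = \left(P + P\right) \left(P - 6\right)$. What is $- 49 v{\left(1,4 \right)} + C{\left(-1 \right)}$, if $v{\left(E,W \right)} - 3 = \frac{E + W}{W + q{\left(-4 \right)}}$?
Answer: $- \frac{1883}{16} \approx -117.69$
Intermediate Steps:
$C{\left(P \right)} = 2 P \left(-6 + P\right)$
$v{\left(E,W \right)} = 3 + \frac{E + W}{-20 + W}$ ($v{\left(E,W \right)} = 3 + \frac{E + W}{W + 5 \left(-4\right)} = 3 + \frac{E + W}{W - 20} = 3 + \frac{E + W}{-20 + W}$)
$- 49 v{\left(1,4 \right)} + C{\left(-1 \right)} = - 49 \frac{-60 + 1 + 4 \cdot 4}{-20 + 4} + 2 \left(-1\right) \left(-6 - 1\right) = - 49 \frac{-60 + 1 + 16}{-16} + 2 \left(-1\right) \left(-7\right) = - 49 \left(\left(- \frac{1}{16}\right) \left(-43\right)\right) + 14 = \left(-49\right) \frac{43}{16} + 14 = - \frac{2107}{16} + 14 = - \frac{1883}{16}$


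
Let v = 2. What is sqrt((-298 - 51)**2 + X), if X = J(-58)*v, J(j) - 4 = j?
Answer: sqrt(121693) ≈ 348.85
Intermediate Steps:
J(j) = 4 + j
X = -108 (X = (4 - 58)*2 = -54*2 = -108)
sqrt((-298 - 51)**2 + X) = sqrt((-298 - 51)**2 - 108) = sqrt((-349)**2 - 108) = sqrt(121801 - 108) = sqrt(121693)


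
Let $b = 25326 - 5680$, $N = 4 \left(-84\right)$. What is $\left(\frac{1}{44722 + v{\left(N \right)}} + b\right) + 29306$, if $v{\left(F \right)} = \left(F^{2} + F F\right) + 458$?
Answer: $\frac{13264621345}{270972} \approx 48952.0$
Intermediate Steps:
$N = -336$
$v{\left(F \right)} = 458 + 2 F^{2}$ ($v{\left(F \right)} = \left(F^{2} + F^{2}\right) + 458 = 2 F^{2} + 458 = 458 + 2 F^{2}$)
$b = 19646$
$\left(\frac{1}{44722 + v{\left(N \right)}} + b\right) + 29306 = \left(\frac{1}{44722 + \left(458 + 2 \left(-336\right)^{2}\right)} + 19646\right) + 29306 = \left(\frac{1}{44722 + \left(458 + 2 \cdot 112896\right)} + 19646\right) + 29306 = \left(\frac{1}{44722 + \left(458 + 225792\right)} + 19646\right) + 29306 = \left(\frac{1}{44722 + 226250} + 19646\right) + 29306 = \left(\frac{1}{270972} + 19646\right) + 29306 = \frac{5323515913}{270972} + 29306 = \frac{13264621345}{270972}$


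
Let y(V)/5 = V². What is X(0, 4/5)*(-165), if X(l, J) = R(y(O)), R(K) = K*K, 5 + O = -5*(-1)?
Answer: 0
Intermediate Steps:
O = 0 (O = -5 - 5*(-1) = -5 + 5 = 0)
y(V) = 5*V²
R(K) = K²
X(l, J) = 0 (X(l, J) = (5*0²)² = (5*0)² = 0² = 0)
X(0, 4/5)*(-165) = 0*(-165) = 0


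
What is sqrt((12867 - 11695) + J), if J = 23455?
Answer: sqrt(24627) ≈ 156.93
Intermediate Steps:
sqrt((12867 - 11695) + J) = sqrt((12867 - 11695) + 23455) = sqrt(1172 + 23455) = sqrt(24627)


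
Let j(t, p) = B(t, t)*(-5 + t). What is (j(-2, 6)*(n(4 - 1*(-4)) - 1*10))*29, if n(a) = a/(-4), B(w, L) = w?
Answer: -4872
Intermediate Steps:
j(t, p) = t*(-5 + t)
n(a) = -a/4 (n(a) = a*(-¼) = -a/4)
(j(-2, 6)*(n(4 - 1*(-4)) - 1*10))*29 = ((-2*(-5 - 2))*(-(4 - 1*(-4))/4 - 1*10))*29 = ((-2*(-7))*(-(4 + 4)/4 - 10))*29 = (14*(-¼*8 - 10))*29 = (14*(-2 - 10))*29 = (14*(-12))*29 = -168*29 = -4872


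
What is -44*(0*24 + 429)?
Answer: -18876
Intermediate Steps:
-44*(0*24 + 429) = -44*(0 + 429) = -44*429 = -18876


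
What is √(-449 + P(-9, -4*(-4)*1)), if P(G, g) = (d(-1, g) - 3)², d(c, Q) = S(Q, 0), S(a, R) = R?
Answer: 2*I*√110 ≈ 20.976*I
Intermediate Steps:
d(c, Q) = 0
P(G, g) = 9 (P(G, g) = (0 - 3)² = (-3)² = 9)
√(-449 + P(-9, -4*(-4)*1)) = √(-449 + 9) = √(-440) = 2*I*√110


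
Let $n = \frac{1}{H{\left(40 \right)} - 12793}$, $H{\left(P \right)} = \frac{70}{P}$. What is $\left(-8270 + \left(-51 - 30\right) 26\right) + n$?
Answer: $- \frac{530888044}{51165} \approx -10376.0$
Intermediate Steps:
$n = - \frac{4}{51165}$ ($n = \frac{1}{\frac{70}{40} - 12793} = \frac{1}{70 \cdot \frac{1}{40} - 12793} = \frac{1}{\frac{7}{4} - 12793} = \frac{1}{- \frac{51165}{4}} = - \frac{4}{51165} \approx -7.8178 \cdot 10^{-5}$)
$\left(-8270 + \left(-51 - 30\right) 26\right) + n = \left(-8270 + \left(-51 - 30\right) 26\right) - \frac{4}{51165} = \left(-8270 - 2106\right) - \frac{4}{51165} = -10376 - \frac{4}{51165} = - \frac{530888044}{51165}$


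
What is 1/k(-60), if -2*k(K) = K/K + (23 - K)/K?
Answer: 120/23 ≈ 5.2174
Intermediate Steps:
k(K) = -½ - (23 - K)/(2*K) (k(K) = -(K/K + (23 - K)/K)/2 = -(1 + (23 - K)/K)/2 = -½ - (23 - K)/(2*K))
1/k(-60) = 1/(-23/2/(-60)) = 1/(-23/2*(-1/60)) = 1/(23/120) = 120/23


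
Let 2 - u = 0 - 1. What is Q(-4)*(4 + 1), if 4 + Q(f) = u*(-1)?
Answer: -35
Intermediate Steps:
u = 3 (u = 2 - (0 - 1) = 2 - 1*(-1) = 2 + 1 = 3)
Q(f) = -7 (Q(f) = -4 + 3*(-1) = -4 - 3 = -7)
Q(-4)*(4 + 1) = -7*(4 + 1) = -7*5 = -35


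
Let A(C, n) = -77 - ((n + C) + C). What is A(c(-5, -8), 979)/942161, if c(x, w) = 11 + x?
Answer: -1068/942161 ≈ -0.0011336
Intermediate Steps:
A(C, n) = -77 - n - 2*C (A(C, n) = -77 - ((C + n) + C) = -77 - (n + 2*C) = -77 + (-n - 2*C) = -77 - n - 2*C)
A(c(-5, -8), 979)/942161 = (-77 - 1*979 - 2*(11 - 5))/942161 = (-77 - 979 - 2*6)*(1/942161) = (-77 - 979 - 12)*(1/942161) = -1068*1/942161 = -1068/942161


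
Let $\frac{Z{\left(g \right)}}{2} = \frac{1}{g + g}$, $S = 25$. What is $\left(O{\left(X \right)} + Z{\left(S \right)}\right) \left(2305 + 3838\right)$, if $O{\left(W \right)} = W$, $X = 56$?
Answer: $\frac{8606343}{25} \approx 3.4425 \cdot 10^{5}$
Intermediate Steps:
$Z{\left(g \right)} = \frac{1}{g}$ ($Z{\left(g \right)} = \frac{2}{g + g} = \frac{2}{2 g} = 2 \frac{1}{2 g} = \frac{1}{g}$)
$\left(O{\left(X \right)} + Z{\left(S \right)}\right) \left(2305 + 3838\right) = \left(56 + \frac{1}{25}\right) \left(2305 + 3838\right) = \left(56 + \frac{1}{25}\right) 6143 = \frac{1401}{25} \cdot 6143 = \frac{8606343}{25}$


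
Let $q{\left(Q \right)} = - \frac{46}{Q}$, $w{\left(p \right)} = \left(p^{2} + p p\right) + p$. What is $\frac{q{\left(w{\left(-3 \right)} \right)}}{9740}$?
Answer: $- \frac{23}{73050} \approx -0.00031485$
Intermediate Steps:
$w{\left(p \right)} = p + 2 p^{2}$ ($w{\left(p \right)} = \left(p^{2} + p^{2}\right) + p = 2 p^{2} + p = p + 2 p^{2}$)
$\frac{q{\left(w{\left(-3 \right)} \right)}}{9740} = \frac{\left(-46\right) \frac{1}{\left(-3\right) \left(1 + 2 \left(-3\right)\right)}}{9740} = - \frac{46}{\left(-3\right) \left(1 - 6\right)} \frac{1}{9740} = - \frac{46}{\left(-3\right) \left(-5\right)} \frac{1}{9740} = - \frac{46}{15} \cdot \frac{1}{9740} = \left(-46\right) \frac{1}{15} \cdot \frac{1}{9740} = \left(- \frac{46}{15}\right) \frac{1}{9740} = - \frac{23}{73050}$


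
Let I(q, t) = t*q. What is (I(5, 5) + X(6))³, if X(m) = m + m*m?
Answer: 300763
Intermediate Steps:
X(m) = m + m²
I(q, t) = q*t
(I(5, 5) + X(6))³ = (5*5 + 6*(1 + 6))³ = (25 + 6*7)³ = (25 + 42)³ = 67³ = 300763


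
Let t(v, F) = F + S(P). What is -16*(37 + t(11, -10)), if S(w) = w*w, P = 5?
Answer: -832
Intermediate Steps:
S(w) = w²
t(v, F) = 25 + F (t(v, F) = F + 5² = F + 25 = 25 + F)
-16*(37 + t(11, -10)) = -16*(37 + (25 - 10)) = -16*(37 + 15) = -16*52 = -832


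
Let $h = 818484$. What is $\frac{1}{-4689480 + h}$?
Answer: $- \frac{1}{3870996} \approx -2.5833 \cdot 10^{-7}$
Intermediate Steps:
$\frac{1}{-4689480 + h} = \frac{1}{-4689480 + 818484} = \frac{1}{-3870996} = - \frac{1}{3870996}$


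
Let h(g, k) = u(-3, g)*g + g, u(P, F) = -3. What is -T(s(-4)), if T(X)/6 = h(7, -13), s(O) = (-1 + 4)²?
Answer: 84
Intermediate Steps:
s(O) = 9 (s(O) = 3² = 9)
h(g, k) = -2*g (h(g, k) = -3*g + g = -2*g)
T(X) = -84 (T(X) = 6*(-2*7) = 6*(-14) = -84)
-T(s(-4)) = -1*(-84) = 84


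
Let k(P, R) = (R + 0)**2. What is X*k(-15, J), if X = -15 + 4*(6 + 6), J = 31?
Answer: 31713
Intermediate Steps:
k(P, R) = R**2
X = 33 (X = -15 + 4*12 = -15 + 48 = 33)
X*k(-15, J) = 33*31**2 = 33*961 = 31713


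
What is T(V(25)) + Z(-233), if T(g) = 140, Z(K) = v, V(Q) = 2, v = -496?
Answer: -356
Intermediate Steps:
Z(K) = -496
T(V(25)) + Z(-233) = 140 - 496 = -356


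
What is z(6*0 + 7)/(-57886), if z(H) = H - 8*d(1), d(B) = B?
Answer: 1/57886 ≈ 1.7275e-5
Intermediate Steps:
z(H) = -8 + H (z(H) = H - 8*1 = H - 8 = -8 + H)
z(6*0 + 7)/(-57886) = (-8 + (6*0 + 7))/(-57886) = (-8 + (0 + 7))*(-1/57886) = (-8 + 7)*(-1/57886) = -1*(-1/57886) = 1/57886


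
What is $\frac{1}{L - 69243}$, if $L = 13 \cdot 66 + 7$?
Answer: $- \frac{1}{68378} \approx -1.4625 \cdot 10^{-5}$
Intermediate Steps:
$L = 865$ ($L = 858 + 7 = 865$)
$\frac{1}{L - 69243} = \frac{1}{865 - 69243} = \frac{1}{-68378} = - \frac{1}{68378}$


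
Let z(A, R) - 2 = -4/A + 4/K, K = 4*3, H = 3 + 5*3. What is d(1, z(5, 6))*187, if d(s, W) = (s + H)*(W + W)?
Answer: 163438/15 ≈ 10896.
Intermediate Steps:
H = 18 (H = 3 + 15 = 18)
K = 12
z(A, R) = 7/3 - 4/A (z(A, R) = 2 + (-4/A + 4/12) = 2 + (-4/A + 4*(1/12)) = 2 + (-4/A + ⅓) = 2 + (⅓ - 4/A) = 7/3 - 4/A)
d(s, W) = 2*W*(18 + s) (d(s, W) = (s + 18)*(W + W) = (18 + s)*(2*W) = 2*W*(18 + s))
d(1, z(5, 6))*187 = (2*(7/3 - 4/5)*(18 + 1))*187 = (2*(7/3 - 4*⅕)*19)*187 = (2*(7/3 - ⅘)*19)*187 = (2*(23/15)*19)*187 = (874/15)*187 = 163438/15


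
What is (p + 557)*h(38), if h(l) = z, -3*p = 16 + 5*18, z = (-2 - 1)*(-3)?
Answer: 4695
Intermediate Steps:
z = 9 (z = -3*(-3) = 9)
p = -106/3 (p = -(16 + 5*18)/3 = -(16 + 90)/3 = -⅓*106 = -106/3 ≈ -35.333)
h(l) = 9
(p + 557)*h(38) = (-106/3 + 557)*9 = (1565/3)*9 = 4695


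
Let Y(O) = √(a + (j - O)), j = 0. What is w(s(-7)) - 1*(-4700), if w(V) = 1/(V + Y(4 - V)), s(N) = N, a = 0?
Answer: 281993/60 - I*√11/60 ≈ 4699.9 - 0.055277*I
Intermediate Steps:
Y(O) = √(-O) (Y(O) = √(0 + (0 - O)) = √(0 - O) = √(-O))
w(V) = 1/(V + √(-4 + V)) (w(V) = 1/(V + √(-(4 - V))) = 1/(V + √(-4 + V)))
w(s(-7)) - 1*(-4700) = 1/(-7 + √(-4 - 7)) - 1*(-4700) = 1/(-7 + √(-11)) + 4700 = 1/(-7 + I*√11) + 4700 = 4700 + 1/(-7 + I*√11)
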